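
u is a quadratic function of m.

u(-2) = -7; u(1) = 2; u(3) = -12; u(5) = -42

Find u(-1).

Write u(m) = am² + bm + c; the 4 given values yield a linear system in the 3 coefficients.
Solving, u(m) = -2m² + m + 3.
Then u(-1) = 0.

0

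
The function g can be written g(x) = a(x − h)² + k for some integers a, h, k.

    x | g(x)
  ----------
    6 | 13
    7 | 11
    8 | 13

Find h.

7

First differences -2, 2; second difference 4 = 2a, so a = 2.
Expanding, the x-coefficient is −2ah = -4h; matching it to the data gives h = 7, and then k = 11.
So g(x) = 2(x − 7)² + 11.
Hence h = 7.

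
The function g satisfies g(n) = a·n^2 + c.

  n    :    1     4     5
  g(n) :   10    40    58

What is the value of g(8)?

136

From g(1) = 10 and g(4) = 40: 1a + c = 10 and 16a + c = 40.
Subtracting: 15a = 30, so a = 2; then c = 10 − 2·1 = 8.
So g(n) = 2n² + 8, and g(8) = 136.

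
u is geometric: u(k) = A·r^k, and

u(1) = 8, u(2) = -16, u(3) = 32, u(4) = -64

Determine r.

-2

Consecutive ratio: -16/8 = -2, and 32/(-16) = -2, so r = -2.
Then A·(-2)^1 = 8 gives A = -4, and u(k) = -4·(-2)^k.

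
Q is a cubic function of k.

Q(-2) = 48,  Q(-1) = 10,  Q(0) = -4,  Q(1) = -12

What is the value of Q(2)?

-32

Write Q(k) = ak³ + bk² + ck + d; the 4 given values yield a linear system in the 4 coefficients.
Solving, Q(k) = -3k³ + 3k² - 8k - 4.
Then Q(2) = -32.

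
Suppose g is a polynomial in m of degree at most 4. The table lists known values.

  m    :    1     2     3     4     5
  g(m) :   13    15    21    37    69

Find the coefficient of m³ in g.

1

Write g(m) = am^4 + bm³ + cm² + dm + e; the 5 given values yield a linear system in the 5 coefficients.
Solving, the leading coefficient vanishes, and g(m) = m³ - 4m² + 7m + 9.
The coefficient of m³ is 1.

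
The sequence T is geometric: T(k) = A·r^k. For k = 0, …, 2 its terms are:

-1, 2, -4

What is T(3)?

Consecutive ratio: 2/(-1) = -2, and -4/2 = -2, so r = -2.
Then A·(-2)^0 = -1 gives A = -1, and T(k) = -1·(-2)^k.
T(3) = -1·(-2)^3 = 8.

8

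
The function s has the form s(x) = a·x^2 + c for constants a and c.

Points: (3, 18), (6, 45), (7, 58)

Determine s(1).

10

From s(3) = 18 and s(6) = 45: 9a + c = 18 and 36a + c = 45.
Subtracting: 27a = 27, so a = 1; then c = 18 − 1·9 = 9.
So s(x) = 1x² + 9, and s(1) = 10.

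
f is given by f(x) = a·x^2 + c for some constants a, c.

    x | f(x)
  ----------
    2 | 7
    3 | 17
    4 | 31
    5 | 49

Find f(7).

From f(2) = 7 and f(3) = 17: 4a + c = 7 and 9a + c = 17.
Subtracting: 5a = 10, so a = 2; then c = 7 − 2·4 = -1.
So f(x) = 2x² − 1, and f(7) = 97.

97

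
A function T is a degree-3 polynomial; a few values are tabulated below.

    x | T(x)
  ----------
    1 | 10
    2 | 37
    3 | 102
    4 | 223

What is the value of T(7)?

1102

Write T(x) = ax³ + bx² + cx + d; the 4 given values yield a linear system in the 4 coefficients.
Solving, T(x) = 3x³ + x² + 3x + 3.
Then T(7) = 1102.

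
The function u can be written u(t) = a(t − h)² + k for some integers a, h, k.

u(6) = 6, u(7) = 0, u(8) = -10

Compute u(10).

-42

First differences -6, -10; second difference -4 = 2a, so a = -2.
Expanding, the t-coefficient is −2ah = 4h; matching it to the data gives h = 5, and then k = 8.
So u(t) = -2(t − 5)² + 8.
u(10) = -2·5² + 8 = -42.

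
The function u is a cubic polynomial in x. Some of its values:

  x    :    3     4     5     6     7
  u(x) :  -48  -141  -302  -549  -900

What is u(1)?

First differences: -93, -161, -247, -351. Second differences: -68, -86, -104. Third differences: -18, -18.
Level-3 differences are constant, so u has degree 3.
Fitting a degree-3 polynomial gives u(x) = -3x³ + 2x² + 4x + 3.
Then u(1) = 6.

6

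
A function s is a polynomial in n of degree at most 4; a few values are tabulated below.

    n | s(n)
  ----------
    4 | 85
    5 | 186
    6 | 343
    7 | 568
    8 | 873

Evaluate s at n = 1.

-2

First differences: 101, 157, 225, 305. Second differences: 56, 68, 80. Third differences: 12, 12.
Level-3 differences are constant, so s has degree 3.
Fitting a degree-3 polynomial gives s(n) = 2n³ - 2n² - 3n + 1.
Then s(1) = -2.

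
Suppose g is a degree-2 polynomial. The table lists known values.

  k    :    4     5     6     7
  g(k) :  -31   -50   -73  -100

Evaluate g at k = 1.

2

Write g(k) = ak² + bk + c; the 4 given values yield a linear system in the 3 coefficients.
Solving, g(k) = -2k² - k + 5.
Then g(1) = 2.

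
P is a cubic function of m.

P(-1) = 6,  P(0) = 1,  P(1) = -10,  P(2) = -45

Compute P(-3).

Write P(m) = am³ + bm² + cm + d; the 4 given values yield a linear system in the 4 coefficients.
Solving, P(m) = -3m³ - 3m² - 5m + 1.
Then P(-3) = 70.

70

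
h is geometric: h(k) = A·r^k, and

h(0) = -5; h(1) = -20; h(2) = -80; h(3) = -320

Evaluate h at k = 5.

-5120

Consecutive ratio: -20/(-5) = 4, and -80/(-20) = 4, so r = 4.
Then A·4^0 = -5 gives A = -5, and h(k) = -5·4^k.
h(5) = -5·4^5 = -5120.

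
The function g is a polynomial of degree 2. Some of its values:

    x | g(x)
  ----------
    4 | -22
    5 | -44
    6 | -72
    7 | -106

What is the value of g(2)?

4

First differences: -22, -28, -34. Second differences: -6, -6.
Level-2 differences are constant, so g has degree 2.
Fitting a degree-2 polynomial gives g(x) = -3x² + 5x + 6.
Then g(2) = 4.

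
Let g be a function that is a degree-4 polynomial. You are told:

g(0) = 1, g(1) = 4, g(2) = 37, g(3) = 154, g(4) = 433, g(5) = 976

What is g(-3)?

Write g(m) = am^4 + bm³ + cm² + dm + e; the 6 given values yield a linear system in the 5 coefficients.
Solving, g(m) = m^4 + 3m³ - m² + 1.
Then g(-3) = -8.

-8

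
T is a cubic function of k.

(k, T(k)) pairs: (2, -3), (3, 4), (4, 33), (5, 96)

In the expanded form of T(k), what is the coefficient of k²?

-7

Write T(k) = ak³ + bk² + ck + d; the 4 given values yield a linear system in the 4 coefficients.
Solving, T(k) = 2k³ - 7k² + 4k + 1.
The coefficient of k² is -7.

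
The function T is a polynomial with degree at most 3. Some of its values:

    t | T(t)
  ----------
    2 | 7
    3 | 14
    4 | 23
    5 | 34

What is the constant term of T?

-1

Write T(t) = at³ + bt² + ct + d; the 4 given values yield a linear system in the 4 coefficients.
Solving, the leading coefficient vanishes, and T(t) = t² + 2t - 1.
The constant term is T(0) = -1.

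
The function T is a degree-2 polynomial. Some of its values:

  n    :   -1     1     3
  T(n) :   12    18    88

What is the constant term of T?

Write T(n) = an² + bn + c; the 3 given values yield a linear system in the 3 coefficients.
Solving, T(n) = 8n² + 3n + 7.
The constant term is T(0) = 7.

7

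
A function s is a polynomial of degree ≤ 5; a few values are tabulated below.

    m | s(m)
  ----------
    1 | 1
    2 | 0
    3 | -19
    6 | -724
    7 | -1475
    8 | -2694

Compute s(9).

Write s(m) = am^5 + bm^4 + cm³ + dm² + em + p; the 6 given values yield a linear system in the 6 coefficients.
Solving, the leading coefficient vanishes, and s(m) = -m^4 + 3m³ - 2m² - m + 2.
Then s(9) = -4543.

-4543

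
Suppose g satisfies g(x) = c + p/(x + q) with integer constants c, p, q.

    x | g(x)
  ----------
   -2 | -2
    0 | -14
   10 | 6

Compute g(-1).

-5

(g(x) − c)(x + q) = p for each data point; the three points give a linear system in c and q, then p follows.
Solving: c = 4, q = -1, p = 18, so g(x) = 4 + 18/(x − 1).
Then g(-1) = 4 + 18/(-2) = -5.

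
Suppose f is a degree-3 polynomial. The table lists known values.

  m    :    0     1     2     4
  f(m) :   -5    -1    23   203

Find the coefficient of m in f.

0

Write f(m) = am³ + bm² + cm + d; the 4 given values yield a linear system in the 4 coefficients.
Solving, f(m) = 3m³ + m² - 5.
The coefficient of m is 0.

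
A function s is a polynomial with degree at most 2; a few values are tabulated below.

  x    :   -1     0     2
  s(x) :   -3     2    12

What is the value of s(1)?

Write s(x) = ax² + bx + c; the 3 given values yield a linear system in the 3 coefficients.
Solving, the leading coefficient vanishes, and s(x) = 5x + 2.
Then s(1) = 7.

7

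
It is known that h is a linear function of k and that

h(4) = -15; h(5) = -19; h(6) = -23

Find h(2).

First differences: -4, -4.
Level-1 differences are constant, so h has degree 1.
Fitting a degree-1 polynomial gives h(k) = -4k + 1.
Then h(2) = -7.

-7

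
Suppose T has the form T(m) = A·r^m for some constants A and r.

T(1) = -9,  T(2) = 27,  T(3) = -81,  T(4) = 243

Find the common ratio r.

Consecutive ratio: 27/(-9) = -3, and -81/27 = -3, so r = -3.
Then A·(-3)^1 = -9 gives A = 3, and T(m) = 3·(-3)^m.

-3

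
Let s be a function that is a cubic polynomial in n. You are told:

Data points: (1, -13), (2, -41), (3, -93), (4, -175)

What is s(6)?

Write s(n) = an³ + bn² + cn + d; the 4 given values yield a linear system in the 4 coefficients.
Solving, s(n) = -n³ - 6n² - 3n - 3.
Then s(6) = -453.

-453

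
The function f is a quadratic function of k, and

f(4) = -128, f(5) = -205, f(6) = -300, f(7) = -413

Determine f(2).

Write f(k) = ak² + bk + c; the 4 given values yield a linear system in the 3 coefficients.
Solving, f(k) = -9k² + 4k.
Then f(2) = -28.

-28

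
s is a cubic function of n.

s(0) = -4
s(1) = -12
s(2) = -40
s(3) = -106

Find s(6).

-712

Write s(n) = an³ + bn² + cn + d; the 4 given values yield a linear system in the 4 coefficients.
Solving, s(n) = -3n³ - n² - 4n - 4.
Then s(6) = -712.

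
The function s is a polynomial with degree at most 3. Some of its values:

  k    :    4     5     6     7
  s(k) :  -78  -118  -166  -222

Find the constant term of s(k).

2

First differences: -40, -48, -56. Second differences: -8, -8.
Level-2 differences are constant, so s has degree 2.
Fitting a degree-2 polynomial gives s(k) = -4k² - 4k + 2.
The constant term is s(0) = 2.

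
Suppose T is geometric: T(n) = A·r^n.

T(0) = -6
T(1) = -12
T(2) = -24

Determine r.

2

Consecutive ratio: -12/(-6) = 2, and -24/(-12) = 2, so r = 2.
Then A·2^0 = -6 gives A = -6, and T(n) = -6·2^n.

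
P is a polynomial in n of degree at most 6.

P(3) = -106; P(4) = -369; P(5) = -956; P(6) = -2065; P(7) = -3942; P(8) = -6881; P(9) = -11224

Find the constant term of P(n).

-1

Write P(n) = an^6 + bn^5 + cn^4 + dn³ + en² + pn + q; the 7 given values yield a linear system in the 7 coefficients.
Solving, the top 2 coefficients vanish, and P(n) = -2n^4 + 3n³ - 4n² + 4n - 1.
The constant term is P(0) = -1.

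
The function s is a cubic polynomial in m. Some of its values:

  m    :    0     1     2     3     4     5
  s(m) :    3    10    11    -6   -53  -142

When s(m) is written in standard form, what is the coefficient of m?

6

First differences: 7, 1, -17, -47, -89. Second differences: -6, -18, -30, -42. Third differences: -12, -12, -12.
Level-3 differences are constant, so s has degree 3.
Fitting a degree-3 polynomial gives s(m) = -2m³ + 3m² + 6m + 3.
The coefficient of m is 6.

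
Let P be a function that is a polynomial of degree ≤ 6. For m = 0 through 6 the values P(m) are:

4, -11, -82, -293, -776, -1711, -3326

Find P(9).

-15251

First differences: -15, -71, -211, -483, -935, -1615. Second differences: -56, -140, -272, -452, -680. Third differences: -84, -132, -180, -228. Fourth differences: -48, -48, -48.
Level-4 differences are constant, so P has degree 4.
Fitting a degree-4 polynomial gives P(m) = -2m^4 - 2m³ - 8m² - 3m + 4.
Then P(9) = -15251.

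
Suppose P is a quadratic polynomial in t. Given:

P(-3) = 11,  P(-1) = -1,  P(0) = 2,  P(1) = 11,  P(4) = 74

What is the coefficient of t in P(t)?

6

Write P(t) = at² + bt + c; the 5 given values yield a linear system in the 3 coefficients.
Solving, P(t) = 3t² + 6t + 2.
The coefficient of t is 6.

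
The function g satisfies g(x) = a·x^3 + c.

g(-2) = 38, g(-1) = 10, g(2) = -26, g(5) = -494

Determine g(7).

From g(-2) = 38 and g(-1) = 10: -8a + c = 38 and -1a + c = 10.
Subtracting: 7a = -28, so a = -4; then c = 38 − (-4)·(-8) = 6.
So g(x) = -4x³ + 6, and g(7) = -1366.

-1366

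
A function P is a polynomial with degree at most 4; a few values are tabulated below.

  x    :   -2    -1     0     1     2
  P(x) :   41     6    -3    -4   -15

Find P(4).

-139

First differences: -35, -9, -1, -11. Second differences: 26, 8, -10. Third differences: -18, -18.
Level-3 differences are constant, so P has degree 3.
Fitting a degree-3 polynomial gives P(x) = -3x³ + 4x² - 2x - 3.
Then P(4) = -139.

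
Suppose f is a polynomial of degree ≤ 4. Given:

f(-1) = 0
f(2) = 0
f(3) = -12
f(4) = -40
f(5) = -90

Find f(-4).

72

Write f(k) = ak^4 + bk³ + ck² + dk + e; the 5 given values yield a linear system in the 5 coefficients.
Solving, the leading coefficient vanishes, and f(k) = -k³ + k² + 2k.
Then f(-4) = 72.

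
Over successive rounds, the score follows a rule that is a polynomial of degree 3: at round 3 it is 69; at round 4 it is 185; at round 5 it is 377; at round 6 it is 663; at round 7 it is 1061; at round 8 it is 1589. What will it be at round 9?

Write the value at n as f(n).
Write f(n) = an³ + bn² + cn + d; the 6 given values yield a linear system in the 4 coefficients.
Solving, f(n) = 3n³ + 2n² - 9n - 3.
Then f(9) = 2265.

2265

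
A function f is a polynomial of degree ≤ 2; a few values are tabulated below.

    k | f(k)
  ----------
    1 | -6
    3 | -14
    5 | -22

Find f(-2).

Write f(k) = ak² + bk + c; the 3 given values yield a linear system in the 3 coefficients.
Solving, the leading coefficient vanishes, and f(k) = -4k - 2.
Then f(-2) = 6.

6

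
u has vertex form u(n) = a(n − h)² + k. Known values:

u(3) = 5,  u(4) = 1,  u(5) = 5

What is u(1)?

First differences -4, 4; second difference 8 = 2a, so a = 4.
Expanding, the n-coefficient is −2ah = -8h; matching it to the data gives h = 4, and then k = 1.
So u(n) = 4(n − 4)² + 1.
u(1) = 4·(-3)² + 1 = 37.

37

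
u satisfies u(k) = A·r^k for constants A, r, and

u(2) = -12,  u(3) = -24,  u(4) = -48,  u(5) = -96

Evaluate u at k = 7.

Consecutive ratio: -24/(-12) = 2, and -48/(-24) = 2, so r = 2.
Then A·2^2 = -12 gives A = -3, and u(k) = -3·2^k.
u(7) = -3·2^7 = -384.

-384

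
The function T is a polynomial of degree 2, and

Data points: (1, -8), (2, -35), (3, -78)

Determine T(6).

Write T(n) = an² + bn + c; the 3 given values yield a linear system in the 3 coefficients.
Solving, T(n) = -8n² - 3n + 3.
Then T(6) = -303.

-303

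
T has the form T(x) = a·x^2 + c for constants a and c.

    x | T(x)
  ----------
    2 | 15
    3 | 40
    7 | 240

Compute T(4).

From T(2) = 15 and T(3) = 40: 4a + c = 15 and 9a + c = 40.
Subtracting: 5a = 25, so a = 5; then c = 15 − 5·4 = -5.
So T(x) = 5x² − 5, and T(4) = 75.

75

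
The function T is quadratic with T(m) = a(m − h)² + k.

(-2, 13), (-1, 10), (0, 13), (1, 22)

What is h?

First differences -3, 3, 9; second difference 6 = 2a, so a = 3.
Expanding, the m-coefficient is −2ah = -6h; matching it to the data gives h = -1, and then k = 10.
So T(m) = 3(m + 1)² + 10.
Hence h = -1.

-1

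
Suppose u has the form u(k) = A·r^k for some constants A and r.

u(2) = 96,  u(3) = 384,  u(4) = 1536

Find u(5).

6144

Consecutive ratio: 384/96 = 4, and 1536/384 = 4, so r = 4.
Then A·4^2 = 96 gives A = 6, and u(k) = 6·4^k.
u(5) = 6·4^5 = 6144.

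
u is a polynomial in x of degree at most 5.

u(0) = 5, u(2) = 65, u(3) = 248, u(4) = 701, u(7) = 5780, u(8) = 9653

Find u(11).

Write u(x) = ax^5 + bx^4 + cx³ + dx² + ex + p; the 6 given values yield a linear system in the 6 coefficients.
Solving, the leading coefficient vanishes, and u(x) = 2x^4 + 3x³ - 2x² + 6x + 5.
Then u(11) = 33104.

33104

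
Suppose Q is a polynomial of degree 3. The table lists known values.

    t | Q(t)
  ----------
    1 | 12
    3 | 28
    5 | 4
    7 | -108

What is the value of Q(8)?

Write Q(t) = at³ + bt² + ct + d; the 4 given values yield a linear system in the 4 coefficients.
Solving, Q(t) = -t³ + 4t² + 5t + 4.
Then Q(8) = -212.

-212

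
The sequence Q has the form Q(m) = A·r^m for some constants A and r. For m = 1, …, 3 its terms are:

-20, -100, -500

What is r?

Consecutive ratio: -100/(-20) = 5, and -500/(-100) = 5, so r = 5.
Then A·5^1 = -20 gives A = -4, and Q(m) = -4·5^m.

5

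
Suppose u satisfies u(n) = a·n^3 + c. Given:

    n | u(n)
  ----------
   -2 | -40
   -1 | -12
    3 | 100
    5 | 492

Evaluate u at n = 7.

From u(-2) = -40 and u(-1) = -12: -8a + c = -40 and -1a + c = -12.
Subtracting: 7a = 28, so a = 4; then c = -40 − 4·(-8) = -8.
So u(n) = 4n³ − 8, and u(7) = 1364.

1364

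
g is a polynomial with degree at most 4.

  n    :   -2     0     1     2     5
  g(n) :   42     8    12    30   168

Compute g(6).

242

Write g(n) = an^4 + bn³ + cn² + dn + e; the 5 given values yield a linear system in the 5 coefficients.
Solving, the top 2 coefficients vanish, and g(n) = 7n² - 3n + 8.
Then g(6) = 242.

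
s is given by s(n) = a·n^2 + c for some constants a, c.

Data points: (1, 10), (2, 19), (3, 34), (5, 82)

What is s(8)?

199

From s(1) = 10 and s(2) = 19: 1a + c = 10 and 4a + c = 19.
Subtracting: 3a = 9, so a = 3; then c = 10 − 3·1 = 7.
So s(n) = 3n² + 7, and s(8) = 199.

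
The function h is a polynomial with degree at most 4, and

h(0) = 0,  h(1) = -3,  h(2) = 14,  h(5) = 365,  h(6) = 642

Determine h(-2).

-6

Write h(x) = ax^4 + bx³ + cx² + dx + e; the 5 given values yield a linear system in the 5 coefficients.
Solving, the leading coefficient vanishes, and h(x) = 3x³ + x² - 7x.
Then h(-2) = -6.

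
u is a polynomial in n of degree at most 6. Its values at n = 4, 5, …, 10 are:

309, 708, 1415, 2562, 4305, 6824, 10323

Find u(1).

Write u(n) = an^6 + bn^5 + cn^4 + dn³ + en² + pn + q; the 7 given values yield a linear system in the 7 coefficients.
Solving, the top 2 coefficients vanish, and u(n) = n^4 + 3n² + 3n - 7.
Then u(1) = 0.

0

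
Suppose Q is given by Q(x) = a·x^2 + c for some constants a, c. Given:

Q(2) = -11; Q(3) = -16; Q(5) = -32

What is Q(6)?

-43

From Q(2) = -11 and Q(3) = -16: 4a + c = -11 and 9a + c = -16.
Subtracting: 5a = -5, so a = -1; then c = -11 − (-1)·4 = -7.
So Q(x) = -1x² − 7, and Q(6) = -43.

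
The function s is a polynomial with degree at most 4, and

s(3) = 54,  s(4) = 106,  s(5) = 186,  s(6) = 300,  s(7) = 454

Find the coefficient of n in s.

1

Write s(n) = an^4 + bn³ + cn² + dn + e; the 5 given values yield a linear system in the 5 coefficients.
Solving, the leading coefficient vanishes, and s(n) = n³ + 2n² + n + 6.
The coefficient of n is 1.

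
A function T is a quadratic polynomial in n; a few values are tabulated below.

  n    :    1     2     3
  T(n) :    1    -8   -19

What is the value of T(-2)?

Write T(n) = an² + bn + c; the 3 given values yield a linear system in the 3 coefficients.
Solving, T(n) = -n² - 6n + 8.
Then T(-2) = 16.

16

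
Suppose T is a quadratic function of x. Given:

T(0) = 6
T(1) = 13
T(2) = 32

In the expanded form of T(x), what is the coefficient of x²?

6

Write T(x) = ax² + bx + c; the 3 given values yield a linear system in the 3 coefficients.
Solving, T(x) = 6x² + x + 6.
The coefficient of x² is 6.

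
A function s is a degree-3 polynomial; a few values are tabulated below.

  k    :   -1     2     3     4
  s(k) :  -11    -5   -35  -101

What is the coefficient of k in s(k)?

8

Write s(k) = ak³ + bk² + ck + d; the 4 given values yield a linear system in the 4 coefficients.
Solving, s(k) = -2k³ + 8k - 5.
The coefficient of k is 8.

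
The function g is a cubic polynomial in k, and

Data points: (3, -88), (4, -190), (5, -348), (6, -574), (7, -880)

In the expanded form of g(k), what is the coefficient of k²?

Write g(k) = ak³ + bk² + ck + d; the 5 given values yield a linear system in the 4 coefficients.
Solving, g(k) = -2k³ - 4k² + 2.
The coefficient of k² is -4.

-4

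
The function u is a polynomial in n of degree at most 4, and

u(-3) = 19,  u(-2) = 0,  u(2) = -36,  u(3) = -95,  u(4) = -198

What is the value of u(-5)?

153

Write u(n) = an^4 + bn³ + cn² + dn + e; the 5 given values yield a linear system in the 5 coefficients.
Solving, the leading coefficient vanishes, and u(n) = -2n³ - 4n² - n - 2.
Then u(-5) = 153.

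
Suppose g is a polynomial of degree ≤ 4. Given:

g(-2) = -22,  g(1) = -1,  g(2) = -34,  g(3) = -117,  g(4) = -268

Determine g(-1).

-13

Write g(k) = ak^4 + bk³ + ck² + dk + e; the 5 given values yield a linear system in the 5 coefficients.
Solving, the leading coefficient vanishes, and g(k) = -3k³ - 7k² + 9k.
Then g(-1) = -13.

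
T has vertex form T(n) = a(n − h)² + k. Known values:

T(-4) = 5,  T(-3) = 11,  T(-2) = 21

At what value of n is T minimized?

-5

First differences 6, 10; second difference 4 = 2a, so a = 2.
Expanding, the n-coefficient is −2ah = -4h; matching it to the data gives h = -5, and then k = 3.
So T(n) = 2(n + 5)² + 3.
Hence h = -5.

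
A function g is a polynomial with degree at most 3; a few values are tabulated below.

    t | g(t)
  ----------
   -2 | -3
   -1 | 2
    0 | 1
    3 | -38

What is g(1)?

Write g(t) = at³ + bt² + ct + d; the 4 given values yield a linear system in the 4 coefficients.
Solving, the leading coefficient vanishes, and g(t) = -3t² - 4t + 1.
Then g(1) = -6.

-6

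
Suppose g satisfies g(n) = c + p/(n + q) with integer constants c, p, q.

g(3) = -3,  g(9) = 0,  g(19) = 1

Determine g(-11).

4

(g(n) − c)(n + q) = p for each data point; the three points give a linear system in c and q, then p follows.
Solving: c = 2, q = 1, p = -20, so g(n) = 2 − 20/(n + 1).
Then g(-11) = 2 − 20/(-10) = 4.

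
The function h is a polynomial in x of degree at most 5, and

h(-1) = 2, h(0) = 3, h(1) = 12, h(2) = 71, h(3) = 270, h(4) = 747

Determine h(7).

Write h(x) = ax^5 + bx^4 + cx³ + dx² + ex + p; the 6 given values yield a linear system in the 6 coefficients.
Solving, the leading coefficient vanishes, and h(x) = 2x^4 + 3x³ + 2x² + 2x + 3.
Then h(7) = 5946.

5946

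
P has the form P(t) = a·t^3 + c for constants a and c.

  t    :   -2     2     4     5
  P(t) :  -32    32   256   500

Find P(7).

1372

From P(-2) = -32 and P(2) = 32: -8a + c = -32 and 8a + c = 32.
Subtracting: 16a = 64, so a = 4; then c = -32 − 4·(-8) = 0.
So P(t) = 4t³ + 0, and P(7) = 1372.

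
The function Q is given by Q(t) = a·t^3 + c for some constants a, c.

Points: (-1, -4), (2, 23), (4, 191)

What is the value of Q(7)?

1028

From Q(-1) = -4 and Q(2) = 23: -1a + c = -4 and 8a + c = 23.
Subtracting: 9a = 27, so a = 3; then c = -4 − 3·(-1) = -1.
So Q(t) = 3t³ − 1, and Q(7) = 1028.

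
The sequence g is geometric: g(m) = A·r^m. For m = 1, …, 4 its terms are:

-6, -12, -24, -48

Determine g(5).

Consecutive ratio: -12/(-6) = 2, and -24/(-12) = 2, so r = 2.
Then A·2^1 = -6 gives A = -3, and g(m) = -3·2^m.
g(5) = -3·2^5 = -96.

-96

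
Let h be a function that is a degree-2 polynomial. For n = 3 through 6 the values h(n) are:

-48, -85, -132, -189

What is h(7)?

Write h(n) = an² + bn + c; the 4 given values yield a linear system in the 3 coefficients.
Solving, h(n) = -5n² - 2n + 3.
Then h(7) = -256.

-256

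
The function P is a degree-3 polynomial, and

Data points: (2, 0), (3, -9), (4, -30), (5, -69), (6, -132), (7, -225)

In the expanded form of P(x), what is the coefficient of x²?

3

Write P(x) = ax³ + bx² + cx + d; the 6 given values yield a linear system in the 4 coefficients.
Solving, P(x) = -x³ + 3x² - 5x + 6.
The coefficient of x² is 3.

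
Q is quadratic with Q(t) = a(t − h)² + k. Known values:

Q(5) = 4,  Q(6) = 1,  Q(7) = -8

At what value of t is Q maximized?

5

First differences -3, -9; second difference -6 = 2a, so a = -3.
Expanding, the t-coefficient is −2ah = 6h; matching it to the data gives h = 5, and then k = 4.
So Q(t) = -3(t − 5)² + 4.
Hence h = 5.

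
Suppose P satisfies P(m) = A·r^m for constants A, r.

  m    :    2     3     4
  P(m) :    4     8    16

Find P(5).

Consecutive ratio: 8/4 = 2, and 16/8 = 2, so r = 2.
Then A·2^2 = 4 gives A = 1, and P(m) = 1·2^m.
P(5) = 1·2^5 = 32.

32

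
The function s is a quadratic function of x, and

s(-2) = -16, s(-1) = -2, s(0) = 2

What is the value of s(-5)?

-118

Write s(x) = ax² + bx + c; the 3 given values yield a linear system in the 3 coefficients.
Solving, s(x) = -5x² - x + 2.
Then s(-5) = -118.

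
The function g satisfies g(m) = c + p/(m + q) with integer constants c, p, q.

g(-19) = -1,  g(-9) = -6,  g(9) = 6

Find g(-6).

-14

(g(m) − c)(m + q) = p for each data point; the three points give a linear system in c and q, then p follows.
Solving: c = 2, q = 3, p = 48, so g(m) = 2 + 48/(m + 3).
Then g(-6) = 2 + 48/(-3) = -14.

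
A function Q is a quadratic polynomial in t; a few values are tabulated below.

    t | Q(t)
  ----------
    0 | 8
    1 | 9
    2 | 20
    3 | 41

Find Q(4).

Write Q(t) = at² + bt + c; the 4 given values yield a linear system in the 3 coefficients.
Solving, Q(t) = 5t² - 4t + 8.
Then Q(4) = 72.

72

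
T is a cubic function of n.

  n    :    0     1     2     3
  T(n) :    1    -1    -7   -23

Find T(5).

Write T(n) = an³ + bn² + cn + d; the 4 given values yield a linear system in the 4 coefficients.
Solving, T(n) = -n³ + n² - 2n + 1.
Then T(5) = -109.

-109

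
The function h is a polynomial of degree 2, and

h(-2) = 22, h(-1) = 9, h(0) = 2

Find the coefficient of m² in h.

Write h(m) = am² + bm + c; the 3 given values yield a linear system in the 3 coefficients.
Solving, h(m) = 3m² - 4m + 2.
The coefficient of m² is 3.

3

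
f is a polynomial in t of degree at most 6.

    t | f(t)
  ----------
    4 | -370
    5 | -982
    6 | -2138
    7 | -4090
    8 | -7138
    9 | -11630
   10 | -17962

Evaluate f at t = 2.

-10

First differences: -612, -1156, -1952, -3048, -4492, -6332. Second differences: -544, -796, -1096, -1444, -1840. Third differences: -252, -300, -348, -396. Fourth differences: -48, -48, -48.
Level-4 differences are constant, so f has degree 4.
Fitting a degree-4 polynomial gives f(t) = -2t^4 + 2t³ + 4t - 2.
Then f(2) = -10.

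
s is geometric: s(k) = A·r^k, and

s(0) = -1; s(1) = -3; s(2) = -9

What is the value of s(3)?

-27

Consecutive ratio: -3/(-1) = 3, and -9/(-3) = 3, so r = 3.
Then A·3^0 = -1 gives A = -1, and s(k) = -1·3^k.
s(3) = -1·3^3 = -27.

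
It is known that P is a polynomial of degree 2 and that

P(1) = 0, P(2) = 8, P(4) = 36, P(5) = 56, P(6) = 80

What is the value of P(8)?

140

Write P(n) = an² + bn + c; the 5 given values yield a linear system in the 3 coefficients.
Solving, P(n) = 2n² + 2n - 4.
Then P(8) = 140.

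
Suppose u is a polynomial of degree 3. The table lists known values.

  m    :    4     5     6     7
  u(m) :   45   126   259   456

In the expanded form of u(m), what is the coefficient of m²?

-4

Write u(m) = am³ + bm² + cm + d; the 4 given values yield a linear system in the 4 coefficients.
Solving, u(m) = 2m³ - 4m² - 5m + 1.
The coefficient of m² is -4.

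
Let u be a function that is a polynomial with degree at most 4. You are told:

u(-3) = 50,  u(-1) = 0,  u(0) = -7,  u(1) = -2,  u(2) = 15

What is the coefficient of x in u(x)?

Write u(x) = ax^4 + bx³ + cx² + dx + e; the 5 given values yield a linear system in the 5 coefficients.
Solving, the top 2 coefficients vanish, and u(x) = 6x² - x - 7.
The coefficient of x is -1.

-1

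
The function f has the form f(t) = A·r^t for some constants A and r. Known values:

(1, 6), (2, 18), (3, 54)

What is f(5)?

Consecutive ratio: 18/6 = 3, and 54/18 = 3, so r = 3.
Then A·3^1 = 6 gives A = 2, and f(t) = 2·3^t.
f(5) = 2·3^5 = 486.

486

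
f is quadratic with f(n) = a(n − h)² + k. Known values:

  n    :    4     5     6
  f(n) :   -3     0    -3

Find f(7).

-12

First differences 3, -3; second difference -6 = 2a, so a = -3.
Expanding, the n-coefficient is −2ah = 6h; matching it to the data gives h = 5, and then k = 0.
So f(n) = -3(n − 5)² + 0.
f(7) = -3·2² + 0 = -12.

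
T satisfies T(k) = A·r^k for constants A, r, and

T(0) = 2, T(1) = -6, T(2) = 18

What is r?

-3

Consecutive ratio: -6/2 = -3, and 18/(-6) = -3, so r = -3.
Then A·(-3)^0 = 2 gives A = 2, and T(k) = 2·(-3)^k.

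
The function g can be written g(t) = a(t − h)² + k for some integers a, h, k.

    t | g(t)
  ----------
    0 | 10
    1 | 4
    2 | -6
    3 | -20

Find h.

First differences -6, -10, -14; second difference -4 = 2a, so a = -2.
Expanding, the t-coefficient is −2ah = 4h; matching it to the data gives h = -1, and then k = 12.
So g(t) = -2(t + 1)² + 12.
Hence h = -1.

-1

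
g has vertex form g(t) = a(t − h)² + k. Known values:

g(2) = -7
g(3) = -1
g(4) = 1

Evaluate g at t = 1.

-17

First differences 6, 2; second difference -4 = 2a, so a = -2.
Expanding, the t-coefficient is −2ah = 4h; matching it to the data gives h = 4, and then k = 1.
So g(t) = -2(t − 4)² + 1.
g(1) = -2·(-3)² + 1 = -17.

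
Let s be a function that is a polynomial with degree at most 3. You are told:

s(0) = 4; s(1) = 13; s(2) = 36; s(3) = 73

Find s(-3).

First differences: 9, 23, 37. Second differences: 14, 14.
Level-2 differences are constant, so s has degree 2.
Fitting a degree-2 polynomial gives s(x) = 7x² + 2x + 4.
Then s(-3) = 61.

61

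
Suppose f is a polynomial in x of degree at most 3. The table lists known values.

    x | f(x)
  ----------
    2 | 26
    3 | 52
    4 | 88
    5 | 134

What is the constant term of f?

Write f(x) = ax³ + bx² + cx + d; the 4 given values yield a linear system in the 4 coefficients.
Solving, the leading coefficient vanishes, and f(x) = 5x² + x + 4.
The constant term is f(0) = 4.

4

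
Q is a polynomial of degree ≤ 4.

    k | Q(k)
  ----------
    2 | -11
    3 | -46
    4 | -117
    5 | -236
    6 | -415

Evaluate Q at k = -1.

-2

First differences: -35, -71, -119, -179. Second differences: -36, -48, -60. Third differences: -12, -12.
Level-3 differences are constant, so Q has degree 3.
Fitting a degree-3 polynomial gives Q(k) = -2k³ + 3k - 1.
Then Q(-1) = -2.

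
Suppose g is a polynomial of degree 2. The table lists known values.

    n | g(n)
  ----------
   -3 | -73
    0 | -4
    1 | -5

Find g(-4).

Write g(n) = an² + bn + c; the 3 given values yield a linear system in the 3 coefficients.
Solving, g(n) = -6n² + 5n - 4.
Then g(-4) = -120.

-120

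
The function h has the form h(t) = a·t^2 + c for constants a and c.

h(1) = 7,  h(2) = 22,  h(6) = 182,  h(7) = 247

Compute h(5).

127

From h(1) = 7 and h(2) = 22: 1a + c = 7 and 4a + c = 22.
Subtracting: 3a = 15, so a = 5; then c = 7 − 5·1 = 2.
So h(t) = 5t² + 2, and h(5) = 127.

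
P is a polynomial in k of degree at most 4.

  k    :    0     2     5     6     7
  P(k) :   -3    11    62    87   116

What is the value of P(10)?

Write P(k) = ak^4 + bk³ + ck² + dk + e; the 5 given values yield a linear system in the 5 coefficients.
Solving, the top 2 coefficients vanish, and P(k) = 2k² + 3k - 3.
Then P(10) = 227.

227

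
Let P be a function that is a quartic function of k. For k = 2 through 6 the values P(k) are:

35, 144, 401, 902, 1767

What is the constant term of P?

-3

Write P(k) = ak^4 + bk³ + ck² + dk + e; the 5 given values yield a linear system in the 5 coefficients.
Solving, P(k) = k^4 + 2k³ + k² + k - 3.
The constant term is P(0) = -3.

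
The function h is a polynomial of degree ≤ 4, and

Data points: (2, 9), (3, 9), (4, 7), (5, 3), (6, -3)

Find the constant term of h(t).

3

Write h(t) = at^4 + bt³ + ct² + dt + e; the 5 given values yield a linear system in the 5 coefficients.
Solving, the top 2 coefficients vanish, and h(t) = -t² + 5t + 3.
The constant term is h(0) = 3.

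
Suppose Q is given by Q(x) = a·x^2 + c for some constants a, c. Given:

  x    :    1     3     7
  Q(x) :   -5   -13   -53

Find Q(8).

From Q(1) = -5 and Q(3) = -13: 1a + c = -5 and 9a + c = -13.
Subtracting: 8a = -8, so a = -1; then c = -5 − (-1)·1 = -4.
So Q(x) = -1x² − 4, and Q(8) = -68.

-68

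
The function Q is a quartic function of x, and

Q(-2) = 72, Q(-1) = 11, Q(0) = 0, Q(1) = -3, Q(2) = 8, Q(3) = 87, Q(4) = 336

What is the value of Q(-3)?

First differences: -61, -11, -3, 11, 79, 249. Second differences: 50, 8, 14, 68, 170. Third differences: -42, 6, 54, 102. Fourth differences: 48, 48, 48.
Level-4 differences are constant, so Q has degree 4.
Fitting a degree-4 polynomial gives Q(x) = 2x^4 - 3x³ + 2x² - 4x.
Then Q(-3) = 273.

273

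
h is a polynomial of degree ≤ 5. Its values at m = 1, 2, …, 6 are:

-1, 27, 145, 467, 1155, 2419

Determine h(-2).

First differences: 28, 118, 322, 688, 1264. Second differences: 90, 204, 366, 576. Third differences: 114, 162, 210. Fourth differences: 48, 48.
Level-4 differences are constant, so h has degree 4.
Fitting a degree-4 polynomial gives h(m) = 2m^4 - m³ + m² + 2m - 5.
Then h(-2) = 35.

35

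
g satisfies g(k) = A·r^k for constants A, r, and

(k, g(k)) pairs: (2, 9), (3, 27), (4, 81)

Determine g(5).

243

Consecutive ratio: 27/9 = 3, and 81/27 = 3, so r = 3.
Then A·3^2 = 9 gives A = 1, and g(k) = 1·3^k.
g(5) = 1·3^5 = 243.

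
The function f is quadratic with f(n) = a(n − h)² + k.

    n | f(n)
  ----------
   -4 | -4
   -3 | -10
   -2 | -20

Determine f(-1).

-34

First differences -6, -10; second difference -4 = 2a, so a = -2.
Expanding, the n-coefficient is −2ah = 4h; matching it to the data gives h = -5, and then k = -2.
So f(n) = -2(n + 5)² − 2.
f(-1) = -2·4² − 2 = -34.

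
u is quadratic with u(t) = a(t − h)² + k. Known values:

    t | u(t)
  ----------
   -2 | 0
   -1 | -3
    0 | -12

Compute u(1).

First differences -3, -9; second difference -6 = 2a, so a = -3.
Expanding, the t-coefficient is −2ah = 6h; matching it to the data gives h = -2, and then k = 0.
So u(t) = -3(t + 2)² + 0.
u(1) = -3·3² + 0 = -27.

-27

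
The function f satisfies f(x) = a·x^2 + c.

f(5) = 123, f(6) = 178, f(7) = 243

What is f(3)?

From f(5) = 123 and f(6) = 178: 25a + c = 123 and 36a + c = 178.
Subtracting: 11a = 55, so a = 5; then c = 123 − 5·25 = -2.
So f(x) = 5x² − 2, and f(3) = 43.

43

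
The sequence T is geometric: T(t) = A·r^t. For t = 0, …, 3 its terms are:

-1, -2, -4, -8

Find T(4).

-16

Consecutive ratio: -2/(-1) = 2, and -4/(-2) = 2, so r = 2.
Then A·2^0 = -1 gives A = -1, and T(t) = -1·2^t.
T(4) = -1·2^4 = -16.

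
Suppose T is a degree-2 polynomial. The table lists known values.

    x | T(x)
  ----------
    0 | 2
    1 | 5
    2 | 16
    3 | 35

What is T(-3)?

41

First differences: 3, 11, 19. Second differences: 8, 8.
Level-2 differences are constant, so T has degree 2.
Fitting a degree-2 polynomial gives T(x) = 4x² - x + 2.
Then T(-3) = 41.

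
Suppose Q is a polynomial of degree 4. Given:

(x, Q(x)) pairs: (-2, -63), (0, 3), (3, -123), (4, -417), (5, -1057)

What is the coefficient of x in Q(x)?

Write Q(x) = ax^4 + bx³ + cx² + dx + e; the 5 given values yield a linear system in the 5 coefficients.
Solving, Q(x) = -2x^4 + 2x³ - 3x² + 3x + 3.
The coefficient of x is 3.

3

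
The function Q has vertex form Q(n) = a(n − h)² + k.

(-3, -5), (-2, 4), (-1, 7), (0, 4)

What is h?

First differences 9, 3, -3; second difference -6 = 2a, so a = -3.
Expanding, the n-coefficient is −2ah = 6h; matching it to the data gives h = -1, and then k = 7.
So Q(n) = -3(n + 1)² + 7.
Hence h = -1.

-1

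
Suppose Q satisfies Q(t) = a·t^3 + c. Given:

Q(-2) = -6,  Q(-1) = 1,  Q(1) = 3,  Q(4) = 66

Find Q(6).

From Q(-2) = -6 and Q(-1) = 1: -8a + c = -6 and -1a + c = 1.
Subtracting: 7a = 7, so a = 1; then c = -6 − 1·(-8) = 2.
So Q(t) = 1t³ + 2, and Q(6) = 218.

218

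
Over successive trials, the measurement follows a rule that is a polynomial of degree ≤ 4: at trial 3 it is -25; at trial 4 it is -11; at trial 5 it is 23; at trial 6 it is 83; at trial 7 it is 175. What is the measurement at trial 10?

703

Write the value at k as T(k).
Write T(k) = ak^4 + bk³ + ck² + dk + e; the 5 given values yield a linear system in the 5 coefficients.
Solving, the leading coefficient vanishes, and T(k) = k³ - 2k² - 9k - 7.
Then T(10) = 703.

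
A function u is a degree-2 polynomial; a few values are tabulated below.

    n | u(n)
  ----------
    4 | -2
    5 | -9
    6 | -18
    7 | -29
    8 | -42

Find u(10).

Write u(n) = an² + bn + c; the 5 given values yield a linear system in the 3 coefficients.
Solving, u(n) = -n² + 2n + 6.
Then u(10) = -74.

-74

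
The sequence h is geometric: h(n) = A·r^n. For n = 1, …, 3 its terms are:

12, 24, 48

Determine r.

Consecutive ratio: 24/12 = 2, and 48/24 = 2, so r = 2.
Then A·2^1 = 12 gives A = 6, and h(n) = 6·2^n.

2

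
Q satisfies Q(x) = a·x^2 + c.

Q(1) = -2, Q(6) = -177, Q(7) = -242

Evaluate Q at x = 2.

-17

From Q(1) = -2 and Q(6) = -177: 1a + c = -2 and 36a + c = -177.
Subtracting: 35a = -175, so a = -5; then c = -2 − (-5)·1 = 3.
So Q(x) = -5x² + 3, and Q(2) = -17.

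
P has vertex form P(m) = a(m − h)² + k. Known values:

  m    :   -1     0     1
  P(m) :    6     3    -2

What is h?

First differences -3, -5; second difference -2 = 2a, so a = -1.
Expanding, the m-coefficient is −2ah = 2h; matching it to the data gives h = -2, and then k = 7.
So P(m) = -1(m + 2)² + 7.
Hence h = -2.

-2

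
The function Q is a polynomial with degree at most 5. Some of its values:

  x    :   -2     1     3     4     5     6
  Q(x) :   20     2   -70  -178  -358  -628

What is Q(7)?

-1006

Write Q(x) = ax^5 + bx^4 + cx³ + dx² + ex + p; the 6 given values yield a linear system in the 6 coefficients.
Solving, the top 2 coefficients vanish, and Q(x) = -3x³ + 3x + 2.
Then Q(7) = -1006.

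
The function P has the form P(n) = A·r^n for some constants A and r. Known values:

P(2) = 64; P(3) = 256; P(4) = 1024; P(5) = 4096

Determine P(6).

Consecutive ratio: 256/64 = 4, and 1024/256 = 4, so r = 4.
Then A·4^2 = 64 gives A = 4, and P(n) = 4·4^n.
P(6) = 4·4^6 = 16384.

16384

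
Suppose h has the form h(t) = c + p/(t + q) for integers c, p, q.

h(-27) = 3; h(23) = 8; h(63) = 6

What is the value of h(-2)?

(h(t) − c)(t + q) = p for each data point; the three points give a linear system in c and q, then p follows.
Solving: c = 5, q = -3, p = 60, so h(t) = 5 + 60/(t − 3).
Then h(-2) = 5 + 60/(-5) = -7.

-7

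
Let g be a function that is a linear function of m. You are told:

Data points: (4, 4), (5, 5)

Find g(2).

Write g(m) = am + b; the 2 given values yield a linear system in the 2 coefficients.
Solving, g(m) = m.
Then g(2) = 2.

2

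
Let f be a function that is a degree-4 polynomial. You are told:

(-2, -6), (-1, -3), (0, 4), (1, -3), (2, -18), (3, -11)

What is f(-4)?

First differences: 3, 7, -7, -15, 7. Second differences: 4, -14, -8, 22. Third differences: -18, 6, 30. Fourth differences: 24, 24.
Level-4 differences are constant, so f has degree 4.
Fitting a degree-4 polynomial gives f(m) = m^4 - m³ - 8m² + m + 4.
Then f(-4) = 192.

192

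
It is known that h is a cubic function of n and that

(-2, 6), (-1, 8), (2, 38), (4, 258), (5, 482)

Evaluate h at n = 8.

Write h(n) = an³ + bn² + cn + d; the 5 given values yield a linear system in the 4 coefficients.
Solving, h(n) = 3n³ + 5n² - 4n + 2.
Then h(8) = 1826.

1826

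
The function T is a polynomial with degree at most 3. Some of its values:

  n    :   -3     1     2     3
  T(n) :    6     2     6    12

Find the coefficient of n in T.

1

Write T(n) = an³ + bn² + cn + d; the 4 given values yield a linear system in the 4 coefficients.
Solving, the leading coefficient vanishes, and T(n) = n² + n.
The coefficient of n is 1.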